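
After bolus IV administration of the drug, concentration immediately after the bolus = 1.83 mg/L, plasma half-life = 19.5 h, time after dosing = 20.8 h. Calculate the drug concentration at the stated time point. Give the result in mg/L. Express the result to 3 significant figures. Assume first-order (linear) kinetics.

k = ln2 / t½ = 0.693147 / 19.5 = 0.03555 h⁻¹
C = C₀ · e^(−k·t) = 1.830 × e^(−0.03555 × 20.8)
  = 1.830 × 0.4774 = 0.8736 mg/L

0.874 mg/L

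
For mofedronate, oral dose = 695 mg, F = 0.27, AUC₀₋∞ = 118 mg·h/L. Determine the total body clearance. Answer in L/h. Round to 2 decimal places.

CL = F·Dose / AUC = 0.27 × 695 / 118 = 1.590 L/h

1.59 L/h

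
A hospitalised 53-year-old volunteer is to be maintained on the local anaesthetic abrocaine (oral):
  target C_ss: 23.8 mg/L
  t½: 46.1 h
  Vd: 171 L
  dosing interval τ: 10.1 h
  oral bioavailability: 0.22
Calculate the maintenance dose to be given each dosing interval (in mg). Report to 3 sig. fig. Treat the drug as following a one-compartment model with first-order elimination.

k = ln2 / t½ = 0.693147 / 46.1 = 0.01504 h⁻¹
CL = k × Vd = 0.01504 × 171 = 2.572 L/h
At steady state, F × (Dose/τ) = Css × CL.
Dose = Css × CL × τ / F = 23.8 × 2.572 × 10.1 / 0.22 = 2810 mg

2810 mg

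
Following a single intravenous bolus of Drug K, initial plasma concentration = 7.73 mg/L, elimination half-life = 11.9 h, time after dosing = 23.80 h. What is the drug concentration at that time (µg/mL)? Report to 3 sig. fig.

k = ln2 / t½ = 0.693147 / 11.9 = 0.05825 h⁻¹
t / t½ = 23.80 / 11.9 = 2 half-lives
C = C₀ × (1/2)^2 = 7.730 × 0.2500 = 1.933 mg/L
(1.933 mg/L = 1.933 µg/mL)

1.93 µg/mL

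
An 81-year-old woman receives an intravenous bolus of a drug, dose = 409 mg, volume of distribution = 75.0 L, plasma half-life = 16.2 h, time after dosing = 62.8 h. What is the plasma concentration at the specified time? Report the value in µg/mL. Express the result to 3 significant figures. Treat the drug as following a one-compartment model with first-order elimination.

C₀ = Dose / Vd = 409.0 / 75.0 = 5.453 mg/L
k = ln2 / t½ = 0.693147 / 16.2 = 0.04279 h⁻¹
C = C₀ · e^(−k·t) = 5.453 × e^(−0.04279 × 62.8)
  = 5.453 × 0.06807 = 0.3712 mg/L
(0.3712 mg/L = 0.3712 µg/mL)

0.371 µg/mL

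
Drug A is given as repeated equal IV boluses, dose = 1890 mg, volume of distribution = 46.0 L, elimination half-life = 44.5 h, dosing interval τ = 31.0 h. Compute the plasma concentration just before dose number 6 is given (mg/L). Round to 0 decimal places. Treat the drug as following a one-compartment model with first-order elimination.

C₀ per dose = Dose / Vd = 1890 / 46.0 = 41.09 mg/L
k = ln2 / t½ = 0.693147 / 44.5 = 0.01558 h⁻¹
Fraction remaining after one interval: r = e^(−kτ) = e^(−0.01558 × 31.0) = 0.6169
Before dose 6, 5 doses have been given (aged 1τ, 2τ, 3τ, 4τ, 5τ).
C_trough = C₀ × (r + r² + … + r^5) = C₀ × r(1−r^5)/(1−r)
        = 41.09 × 0.6169 × (1 − 0.08935) / (1 − 0.6169) = 60.25 mg/L

60 mg/L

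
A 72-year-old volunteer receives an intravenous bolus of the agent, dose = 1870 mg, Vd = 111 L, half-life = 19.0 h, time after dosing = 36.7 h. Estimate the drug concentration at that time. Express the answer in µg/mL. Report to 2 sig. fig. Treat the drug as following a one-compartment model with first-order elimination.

C₀ = Dose / Vd = 1870 / 111 = 16.85 mg/L
k = ln2 / t½ = 0.693147 / 19.0 = 0.03648 h⁻¹
C = C₀ · e^(−k·t) = 16.85 × e^(−0.03648 × 36.7)
  = 16.85 × 0.2622 = 4.418 mg/L
(4.418 mg/L = 4.418 µg/mL)

4.4 µg/mL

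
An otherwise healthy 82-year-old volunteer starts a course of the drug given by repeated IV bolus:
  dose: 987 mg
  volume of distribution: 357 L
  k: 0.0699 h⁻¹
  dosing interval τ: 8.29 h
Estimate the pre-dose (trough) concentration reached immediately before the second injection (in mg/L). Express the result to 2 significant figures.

1.5 mg/L

C₀ per dose = Dose / Vd = 987 / 357 = 2.765 mg/L
Fraction remaining after one interval: r = e^(−kτ) = e^(−0.06990 × 8.29) = 0.5602
Before dose 2, 1 dose has been given (aged 1τ).
C_trough = C₀ × r = 2.765 × 0.5602 = 1.549 mg/L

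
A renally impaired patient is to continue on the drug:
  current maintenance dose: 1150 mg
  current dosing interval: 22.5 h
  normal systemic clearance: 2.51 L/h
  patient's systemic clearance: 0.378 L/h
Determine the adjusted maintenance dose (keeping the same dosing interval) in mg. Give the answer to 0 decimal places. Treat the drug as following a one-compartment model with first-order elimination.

To keep the same average steady-state level, dosing rate must scale with clearance.
CL ratio = 0.378 / 2.51 = 0.1506
New dose (same interval) = 1150 × 0.1506 = 173.2 mg

173 mg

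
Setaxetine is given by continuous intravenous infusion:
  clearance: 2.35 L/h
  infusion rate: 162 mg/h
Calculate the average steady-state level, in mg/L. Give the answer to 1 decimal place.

68.9 mg/L

At steady state Css = R₀ / CL = 162 / 2.350 = 68.94 mg/L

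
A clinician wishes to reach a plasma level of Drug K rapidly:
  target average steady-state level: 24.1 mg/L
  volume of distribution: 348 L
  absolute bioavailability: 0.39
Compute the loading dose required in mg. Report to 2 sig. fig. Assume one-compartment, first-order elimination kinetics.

22000 mg

LD = Css × Vd / F = 24.1 × 348 / 0.39 = 21500 mg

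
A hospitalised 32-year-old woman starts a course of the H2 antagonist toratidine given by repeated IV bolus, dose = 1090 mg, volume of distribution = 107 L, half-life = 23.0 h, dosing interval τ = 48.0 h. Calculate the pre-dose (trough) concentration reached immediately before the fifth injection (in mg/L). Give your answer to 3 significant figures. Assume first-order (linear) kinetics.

C₀ per dose = Dose / Vd = 1090 / 107 = 10.19 mg/L
k = ln2 / t½ = 0.693147 / 23.0 = 0.03014 h⁻¹
Fraction remaining after one interval: r = e^(−kτ) = e^(−0.03014 × 48.0) = 0.2353
Before dose 5, 4 doses have been given (aged 1τ, 2τ, 3τ, 4τ).
C_trough = C₀ × (r + r² + … + r^4) = C₀ × r(1−r^4)/(1−r)
        = 10.19 × 0.2353 × (1 − 0.003065) / (1 − 0.2353) = 3.126 mg/L

3.13 mg/L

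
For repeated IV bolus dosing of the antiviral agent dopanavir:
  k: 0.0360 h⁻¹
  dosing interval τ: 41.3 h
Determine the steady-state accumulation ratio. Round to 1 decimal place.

1.3

e^(−kτ) = e^(−0.03600 × 41.3) = 0.2261
Accumulation ratio R = 1 / (1 − e^(−kτ)) = 1 / (1 − 0.2261) = 1.292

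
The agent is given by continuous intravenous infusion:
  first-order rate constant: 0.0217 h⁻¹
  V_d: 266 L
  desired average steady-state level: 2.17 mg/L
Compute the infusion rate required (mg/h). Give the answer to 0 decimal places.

13 mg/h

CL = k × Vd = 0.02170 × 266 = 5.772 L/h
At steady state, infusion rate R₀ = Css × CL = 2.17 × 5.772 = 12.53 mg/h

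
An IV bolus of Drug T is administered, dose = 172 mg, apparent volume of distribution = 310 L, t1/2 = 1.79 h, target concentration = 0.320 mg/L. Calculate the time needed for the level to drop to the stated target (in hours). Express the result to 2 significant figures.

C₀ = Dose / Vd = 172.0 / 310 = 0.5548 mg/L
k = ln2 / t½ = 0.693147 / 1.79 = 0.3872 h⁻¹
t = ln(C₀ / C) / k = ln(0.5548 / 0.320) / 0.3872
  = ln(1.734) / 0.3872 = 0.5504 / 0.3872 = 1.421 h

1.4 h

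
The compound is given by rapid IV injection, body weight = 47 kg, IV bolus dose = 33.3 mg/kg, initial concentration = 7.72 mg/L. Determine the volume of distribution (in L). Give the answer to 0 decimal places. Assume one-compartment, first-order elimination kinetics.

203 L

Dose = 33.3 × 47 = 1565 mg
Vd = Dose / C₀ = 1565 / 7.72 = 202.7 L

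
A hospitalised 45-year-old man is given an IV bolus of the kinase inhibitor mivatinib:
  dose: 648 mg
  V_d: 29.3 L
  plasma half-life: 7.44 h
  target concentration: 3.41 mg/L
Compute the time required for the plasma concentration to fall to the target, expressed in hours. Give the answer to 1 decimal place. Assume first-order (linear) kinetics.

20.1 h

C₀ = Dose / Vd = 648.0 / 29.3 = 22.12 mg/L
k = ln2 / t½ = 0.693147 / 7.44 = 0.09316 h⁻¹
t = ln(C₀ / C) / k = ln(22.12 / 3.41) / 0.09316
  = ln(6.487) / 0.09316 = 1.870 / 0.09316 = 20.07 h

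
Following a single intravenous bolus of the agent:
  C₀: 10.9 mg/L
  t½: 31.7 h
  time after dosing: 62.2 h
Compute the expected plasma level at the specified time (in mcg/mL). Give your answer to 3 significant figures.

2.80 mcg/mL

k = ln2 / t½ = 0.693147 / 31.7 = 0.02187 h⁻¹
C = C₀ · e^(−k·t) = 10.90 × e^(−0.02187 × 62.2)
  = 10.90 × 0.2566 = 2.797 mg/L
(2.797 mg/L = 2.797 mcg/mL)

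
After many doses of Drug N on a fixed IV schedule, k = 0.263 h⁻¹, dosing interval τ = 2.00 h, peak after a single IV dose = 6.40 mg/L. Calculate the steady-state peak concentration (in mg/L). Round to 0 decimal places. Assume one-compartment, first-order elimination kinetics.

16 mg/L

e^(−kτ) = e^(−0.2630 × 2.00) = 0.5910
Accumulation ratio R = 1 / (1 − e^(−kτ)) = 1 / (1 − 0.5910) = 2.445
Steady-state peak = C₀ × R = 6.40 × 2.445 = 15.65 mg/L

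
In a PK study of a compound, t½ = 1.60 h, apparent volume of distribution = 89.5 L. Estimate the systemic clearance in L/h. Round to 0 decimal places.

39 L/h

k = ln2 / t½ = 0.693147 / 1.60 = 0.4332 h⁻¹
CL = k × Vd = 0.4332 × 89.5 = 38.77 L/h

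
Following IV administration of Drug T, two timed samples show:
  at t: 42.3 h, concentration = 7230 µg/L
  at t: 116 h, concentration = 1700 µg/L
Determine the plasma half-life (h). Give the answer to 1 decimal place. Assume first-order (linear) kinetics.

k = ln(C₁/C₂) / (t₂ − t₁) = ln(7230/1700) / (116 − 42.3)
  = 1.448 / 73.70 = 0.01965 h⁻¹
t½ = ln2 / k = 0.693147 / 0.01965 = 35.27 h

35.3 h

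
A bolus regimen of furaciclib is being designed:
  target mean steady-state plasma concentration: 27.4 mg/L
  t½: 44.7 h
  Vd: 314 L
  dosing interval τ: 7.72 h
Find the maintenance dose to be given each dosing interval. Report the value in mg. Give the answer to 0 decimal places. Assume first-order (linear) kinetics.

1030 mg

k = ln2 / t½ = 0.693147 / 44.7 = 0.01551 h⁻¹
CL = k × Vd = 0.01551 × 314 = 4.870 L/h
At steady state, Dose/τ = Css × CL.
Dose = Css × CL × τ = 27.4 × 4.870 × 7.72 = 1030 mg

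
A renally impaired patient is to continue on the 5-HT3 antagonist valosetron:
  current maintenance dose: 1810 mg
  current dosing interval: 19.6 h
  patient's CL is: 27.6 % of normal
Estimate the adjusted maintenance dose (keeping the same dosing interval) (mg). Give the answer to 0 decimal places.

To keep the same average steady-state level, dosing rate must scale with clearance.
CL ratio = 27.6 / 100 = 0.2760
New dose (same interval) = 1810 × 0.2760 = 499.6 mg

500 mg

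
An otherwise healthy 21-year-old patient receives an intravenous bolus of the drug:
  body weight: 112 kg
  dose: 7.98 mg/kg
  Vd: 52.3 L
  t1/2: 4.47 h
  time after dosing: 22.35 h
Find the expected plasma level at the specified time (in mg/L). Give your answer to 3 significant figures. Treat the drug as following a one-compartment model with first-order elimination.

Total dose = 7.98 × 112 = 893.8 mg
C₀ = Dose / Vd = 893.8 / 52.3 = 17.09 mg/L
k = ln2 / t½ = 0.693147 / 4.47 = 0.1551 h⁻¹
t / t½ = 22.35 / 4.47 = 5 half-lives
C = C₀ × (1/2)^5 = 17.09 × 0.03125 = 0.5341 mg/L

0.534 mg/L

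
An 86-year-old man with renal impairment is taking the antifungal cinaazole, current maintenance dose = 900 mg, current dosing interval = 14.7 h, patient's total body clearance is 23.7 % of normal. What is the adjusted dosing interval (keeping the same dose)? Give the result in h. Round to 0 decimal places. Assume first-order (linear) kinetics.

62 h

To keep the same average steady-state level, dosing rate must scale with clearance.
CL ratio = 23.7 / 100 = 0.2370
New interval (same dose) = 14.7 / 0.2370 = 62.03 h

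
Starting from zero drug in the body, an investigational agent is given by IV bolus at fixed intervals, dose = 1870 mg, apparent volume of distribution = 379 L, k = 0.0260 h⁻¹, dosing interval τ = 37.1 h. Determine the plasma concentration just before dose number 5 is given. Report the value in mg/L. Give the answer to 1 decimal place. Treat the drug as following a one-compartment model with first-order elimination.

C₀ per dose = Dose / Vd = 1870 / 379 = 4.934 mg/L
Fraction remaining after one interval: r = e^(−kτ) = e^(−0.02600 × 37.1) = 0.3811
Before dose 5, 4 doses have been given (aged 1τ, 2τ, 3τ, 4τ).
C_trough = C₀ × (r + r² + … + r^4) = C₀ × r(1−r^4)/(1−r)
        = 4.934 × 0.3811 × (1 − 0.02109) / (1 − 0.3811) = 2.974 mg/L

3.0 mg/L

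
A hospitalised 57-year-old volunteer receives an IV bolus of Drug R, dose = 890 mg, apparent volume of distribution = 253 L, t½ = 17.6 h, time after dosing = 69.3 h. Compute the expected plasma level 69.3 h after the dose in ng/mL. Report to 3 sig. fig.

C₀ = Dose / Vd = 890.0 / 253 = 3.518 mg/L
k = ln2 / t½ = 0.693147 / 17.6 = 0.03938 h⁻¹
C = C₀ · e^(−k·t) = 3.518 × e^(−0.03938 × 69.3)
  = 3.518 × 0.06528 = 0.2297 mg/L
Convert: 0.2297 mg/L × 1000 = 229.7 ng/mL

230 ng/mL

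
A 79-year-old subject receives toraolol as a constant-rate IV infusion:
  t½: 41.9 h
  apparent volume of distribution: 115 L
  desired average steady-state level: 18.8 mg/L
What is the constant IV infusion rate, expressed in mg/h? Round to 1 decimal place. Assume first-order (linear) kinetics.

k = ln2 / t½ = 0.693147 / 41.9 = 0.01654 h⁻¹
CL = k × Vd = 0.01654 × 115 = 1.902 L/h
At steady state, infusion rate R₀ = Css × CL = 18.8 × 1.902 = 35.76 mg/h

35.8 mg/h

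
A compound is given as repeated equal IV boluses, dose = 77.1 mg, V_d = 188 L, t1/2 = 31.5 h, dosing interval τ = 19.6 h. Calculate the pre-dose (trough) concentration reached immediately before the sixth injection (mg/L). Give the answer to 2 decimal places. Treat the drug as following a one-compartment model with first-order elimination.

0.67 mg/L

C₀ per dose = Dose / Vd = 77.1 / 188 = 0.4101 mg/L
k = ln2 / t½ = 0.693147 / 31.5 = 0.02200 h⁻¹
Fraction remaining after one interval: r = e^(−kτ) = e^(−0.02200 × 19.6) = 0.6497
Before dose 6, 5 doses have been given (aged 1τ, 2τ, 3τ, 4τ, 5τ).
C_trough = C₀ × (r + r² + … + r^5) = C₀ × r(1−r^5)/(1−r)
        = 0.4101 × 0.6497 × (1 − 0.1158) / (1 − 0.6497) = 0.6725 mg/L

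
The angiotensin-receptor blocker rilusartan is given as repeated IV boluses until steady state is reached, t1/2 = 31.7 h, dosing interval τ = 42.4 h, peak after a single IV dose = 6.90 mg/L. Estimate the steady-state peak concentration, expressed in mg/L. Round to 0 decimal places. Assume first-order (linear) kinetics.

11 mg/L

k = ln2 / t½ = 0.693147 / 31.7 = 0.02187 h⁻¹
e^(−kτ) = e^(−0.02187 × 42.4) = 0.3956
Accumulation ratio R = 1 / (1 − e^(−kτ)) = 1 / (1 − 0.3956) = 1.655
Steady-state peak = C₀ × R = 6.90 × 1.655 = 11.42 mg/L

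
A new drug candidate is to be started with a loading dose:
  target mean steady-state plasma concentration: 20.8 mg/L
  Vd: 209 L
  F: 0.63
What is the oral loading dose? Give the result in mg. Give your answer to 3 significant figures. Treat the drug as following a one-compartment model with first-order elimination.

LD = Css × Vd / F = 20.8 × 209 / 0.63 = 6900 mg

6900 mg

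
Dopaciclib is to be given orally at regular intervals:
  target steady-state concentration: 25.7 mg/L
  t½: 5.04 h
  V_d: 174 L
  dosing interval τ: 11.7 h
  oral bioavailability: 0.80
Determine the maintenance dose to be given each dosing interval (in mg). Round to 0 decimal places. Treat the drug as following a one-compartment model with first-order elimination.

8994 mg

k = ln2 / t½ = 0.693147 / 5.04 = 0.1375 h⁻¹
CL = k × Vd = 0.1375 × 174 = 23.93 L/h
At steady state, F × (Dose/τ) = Css × CL.
Dose = Css × CL × τ / F = 25.7 × 23.93 × 11.7 / 0.80 = 8994 mg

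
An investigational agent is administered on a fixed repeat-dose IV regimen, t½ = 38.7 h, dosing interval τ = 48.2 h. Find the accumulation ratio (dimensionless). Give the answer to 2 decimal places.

k = ln2 / t½ = 0.693147 / 38.7 = 0.01791 h⁻¹
e^(−kτ) = e^(−0.01791 × 48.2) = 0.4218
Accumulation ratio R = 1 / (1 − e^(−kτ)) = 1 / (1 − 0.4218) = 1.730

1.73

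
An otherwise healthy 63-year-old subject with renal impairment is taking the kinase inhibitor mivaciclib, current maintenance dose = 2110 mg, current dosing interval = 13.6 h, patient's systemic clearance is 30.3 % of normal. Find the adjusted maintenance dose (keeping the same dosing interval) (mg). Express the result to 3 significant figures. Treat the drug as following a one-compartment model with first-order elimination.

To keep the same average steady-state level, dosing rate must scale with clearance.
CL ratio = 30.3 / 100 = 0.3030
New dose (same interval) = 2110 × 0.3030 = 639.3 mg

639 mg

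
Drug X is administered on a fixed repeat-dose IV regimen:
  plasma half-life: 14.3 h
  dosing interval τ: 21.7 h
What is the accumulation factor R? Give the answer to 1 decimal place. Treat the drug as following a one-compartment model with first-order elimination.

k = ln2 / t½ = 0.693147 / 14.3 = 0.04847 h⁻¹
e^(−kτ) = e^(−0.04847 × 21.7) = 0.3493
Accumulation ratio R = 1 / (1 − e^(−kτ)) = 1 / (1 − 0.3493) = 1.537

1.5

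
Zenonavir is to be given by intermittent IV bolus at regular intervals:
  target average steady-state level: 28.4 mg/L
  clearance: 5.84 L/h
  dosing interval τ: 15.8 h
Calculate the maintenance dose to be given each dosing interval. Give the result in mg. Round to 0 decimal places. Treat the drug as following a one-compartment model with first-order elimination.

At steady state, Dose/τ = Css × CL.
Dose = Css × CL × τ = 28.4 × 5.840 × 15.8 = 2621 mg

2621 mg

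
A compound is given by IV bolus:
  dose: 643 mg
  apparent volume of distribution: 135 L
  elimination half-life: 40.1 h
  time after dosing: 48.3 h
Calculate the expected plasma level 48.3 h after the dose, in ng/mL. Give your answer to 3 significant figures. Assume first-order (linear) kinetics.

C₀ = Dose / Vd = 643.0 / 135 = 4.763 mg/L
k = ln2 / t½ = 0.693147 / 40.1 = 0.01729 h⁻¹
C = C₀ · e^(−k·t) = 4.763 × e^(−0.01729 × 48.3)
  = 4.763 × 0.4338 = 2.066 mg/L
Convert: 2.066 mg/L × 1000 = 2066 ng/mL

2070 ng/mL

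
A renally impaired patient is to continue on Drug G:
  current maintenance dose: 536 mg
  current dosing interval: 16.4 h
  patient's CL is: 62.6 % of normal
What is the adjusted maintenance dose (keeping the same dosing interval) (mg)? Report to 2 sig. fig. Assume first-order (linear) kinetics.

340 mg

To keep the same average steady-state level, dosing rate must scale with clearance.
CL ratio = 62.6 / 100 = 0.6260
New dose (same interval) = 536 × 0.6260 = 335.5 mg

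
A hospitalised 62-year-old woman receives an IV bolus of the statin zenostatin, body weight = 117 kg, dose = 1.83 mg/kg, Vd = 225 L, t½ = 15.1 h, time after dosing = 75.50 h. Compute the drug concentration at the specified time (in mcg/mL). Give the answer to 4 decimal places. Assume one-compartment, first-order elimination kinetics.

Total dose = 1.83 × 117 = 214.1 mg
C₀ = Dose / Vd = 214.1 / 225 = 0.9516 mg/L
k = ln2 / t½ = 0.693147 / 15.1 = 0.04590 h⁻¹
t / t½ = 75.50 / 15.1 = 5 half-lives
C = C₀ × (1/2)^5 = 0.9516 × 0.03125 = 0.02974 mg/L
(0.02974 mg/L = 0.02974 mcg/mL)

0.0297 mcg/mL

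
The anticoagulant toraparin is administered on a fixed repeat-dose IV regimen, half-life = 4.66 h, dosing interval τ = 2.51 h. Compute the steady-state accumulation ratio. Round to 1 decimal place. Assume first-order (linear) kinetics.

3.2

k = ln2 / t½ = 0.693147 / 4.66 = 0.1487 h⁻¹
e^(−kτ) = e^(−0.1487 × 2.51) = 0.6885
Accumulation ratio R = 1 / (1 − e^(−kτ)) = 1 / (1 − 0.6885) = 3.210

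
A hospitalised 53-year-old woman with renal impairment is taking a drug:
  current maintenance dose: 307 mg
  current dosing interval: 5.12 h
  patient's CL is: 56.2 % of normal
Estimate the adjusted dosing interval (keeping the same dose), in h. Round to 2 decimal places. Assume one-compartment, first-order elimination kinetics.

To keep the same average steady-state level, dosing rate must scale with clearance.
CL ratio = 56.2 / 100 = 0.5620
New interval (same dose) = 5.12 / 0.5620 = 9.110 h

9.11 h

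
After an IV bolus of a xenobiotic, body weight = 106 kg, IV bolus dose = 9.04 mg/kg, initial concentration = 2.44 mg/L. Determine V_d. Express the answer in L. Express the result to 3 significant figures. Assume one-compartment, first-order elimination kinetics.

Dose = 9.04 × 106 = 958.2 mg
Vd = Dose / C₀ = 958.2 / 2.44 = 392.7 L

393 L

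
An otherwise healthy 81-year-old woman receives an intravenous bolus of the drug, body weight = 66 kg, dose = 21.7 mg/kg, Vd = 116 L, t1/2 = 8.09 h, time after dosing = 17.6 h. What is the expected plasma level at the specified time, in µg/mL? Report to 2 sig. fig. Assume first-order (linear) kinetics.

Total dose = 21.7 × 66 = 1432 mg
C₀ = Dose / Vd = 1432 / 116 = 12.34 mg/L
k = ln2 / t½ = 0.693147 / 8.09 = 0.08568 h⁻¹
C = C₀ · e^(−k·t) = 12.34 × e^(−0.08568 × 17.6)
  = 12.34 × 0.2214 = 2.732 mg/L
(2.732 mg/L = 2.732 µg/mL)

2.7 µg/mL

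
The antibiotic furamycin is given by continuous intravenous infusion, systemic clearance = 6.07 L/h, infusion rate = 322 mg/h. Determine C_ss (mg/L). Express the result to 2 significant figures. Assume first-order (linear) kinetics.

At steady state Css = R₀ / CL = 322 / 6.070 = 53.05 mg/L

53 mg/L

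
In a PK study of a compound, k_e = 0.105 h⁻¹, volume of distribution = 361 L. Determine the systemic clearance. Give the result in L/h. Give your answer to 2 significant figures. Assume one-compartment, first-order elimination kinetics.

CL = k × Vd = 0.105 × 361 = 37.91 L/h

38 L/h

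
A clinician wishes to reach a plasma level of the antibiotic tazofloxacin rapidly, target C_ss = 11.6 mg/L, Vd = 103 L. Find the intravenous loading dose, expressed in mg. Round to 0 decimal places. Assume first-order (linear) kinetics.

LD = Css × Vd = 11.6 × 103 = 1195 mg

1195 mg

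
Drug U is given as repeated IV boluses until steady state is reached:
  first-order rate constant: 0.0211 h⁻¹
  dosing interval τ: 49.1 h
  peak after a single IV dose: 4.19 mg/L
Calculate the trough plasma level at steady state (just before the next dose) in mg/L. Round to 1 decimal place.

e^(−kτ) = e^(−0.02110 × 49.1) = 0.3549
Accumulation ratio R = 1 / (1 − e^(−kτ)) = 1 / (1 − 0.3549) = 1.550
Steady-state trough = C₀ × R × e^(−kτ) = 4.19 × 1.550 × 0.3549 = 2.305 mg/L

2.3 mg/L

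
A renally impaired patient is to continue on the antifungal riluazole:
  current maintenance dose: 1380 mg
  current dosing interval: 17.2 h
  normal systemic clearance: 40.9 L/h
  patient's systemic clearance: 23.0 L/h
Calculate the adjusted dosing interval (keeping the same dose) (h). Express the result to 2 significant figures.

31 h

To keep the same average steady-state level, dosing rate must scale with clearance.
CL ratio = 23.0 / 40.9 = 0.5623
New interval (same dose) = 17.2 / 0.5623 = 30.59 h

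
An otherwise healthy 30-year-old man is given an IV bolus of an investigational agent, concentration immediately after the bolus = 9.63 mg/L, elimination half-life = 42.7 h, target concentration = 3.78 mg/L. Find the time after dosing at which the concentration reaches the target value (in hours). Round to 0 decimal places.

58 h

k = ln2 / t½ = 0.693147 / 42.7 = 0.01623 h⁻¹
t = ln(C₀ / C) / k = ln(9.630 / 3.78) / 0.01623
  = ln(2.548) / 0.01623 = 0.9353 / 0.01623 = 57.63 h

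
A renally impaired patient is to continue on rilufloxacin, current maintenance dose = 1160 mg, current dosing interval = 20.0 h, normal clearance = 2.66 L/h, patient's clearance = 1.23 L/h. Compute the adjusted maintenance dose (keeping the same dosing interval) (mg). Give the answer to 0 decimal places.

To keep the same average steady-state level, dosing rate must scale with clearance.
CL ratio = 1.23 / 2.66 = 0.4624
New dose (same interval) = 1160 × 0.4624 = 536.4 mg

536 mg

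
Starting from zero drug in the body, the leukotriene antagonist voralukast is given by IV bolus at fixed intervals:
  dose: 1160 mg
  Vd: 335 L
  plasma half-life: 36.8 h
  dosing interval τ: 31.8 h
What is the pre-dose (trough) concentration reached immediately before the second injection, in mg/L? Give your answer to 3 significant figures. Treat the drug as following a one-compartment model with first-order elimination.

1.90 mg/L

C₀ per dose = Dose / Vd = 1160 / 335 = 3.463 mg/L
k = ln2 / t½ = 0.693147 / 36.8 = 0.01884 h⁻¹
Fraction remaining after one interval: r = e^(−kτ) = e^(−0.01884 × 31.8) = 0.5493
Before dose 2, 1 dose has been given (aged 1τ).
C_trough = C₀ × r = 3.463 × 0.5493 = 1.902 mg/L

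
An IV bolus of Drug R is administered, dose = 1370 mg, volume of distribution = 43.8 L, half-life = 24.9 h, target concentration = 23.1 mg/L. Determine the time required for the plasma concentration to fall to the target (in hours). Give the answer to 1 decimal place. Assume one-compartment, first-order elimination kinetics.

C₀ = Dose / Vd = 1370 / 43.8 = 31.28 mg/L
k = ln2 / t½ = 0.693147 / 24.9 = 0.02784 h⁻¹
t = ln(C₀ / C) / k = ln(31.28 / 23.1) / 0.02784
  = ln(1.354) / 0.02784 = 0.3031 / 0.02784 = 10.89 h

10.9 h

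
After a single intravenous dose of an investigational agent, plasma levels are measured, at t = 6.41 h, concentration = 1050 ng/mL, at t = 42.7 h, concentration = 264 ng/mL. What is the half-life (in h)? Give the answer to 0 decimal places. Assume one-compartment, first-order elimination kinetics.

18 h

k = ln(C₁/C₂) / (t₂ − t₁) = ln(1050/264) / (42.7 − 6.41)
  = 1.381 / 36.29 = 0.03805 h⁻¹
t½ = ln2 / k = 0.693147 / 0.03805 = 18.22 h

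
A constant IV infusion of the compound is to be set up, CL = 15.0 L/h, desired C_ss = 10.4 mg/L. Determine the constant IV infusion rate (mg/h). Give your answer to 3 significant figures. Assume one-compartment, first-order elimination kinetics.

At steady state, infusion rate R₀ = Css × CL = 10.4 × 15.00 = 156.0 mg/h

156 mg/h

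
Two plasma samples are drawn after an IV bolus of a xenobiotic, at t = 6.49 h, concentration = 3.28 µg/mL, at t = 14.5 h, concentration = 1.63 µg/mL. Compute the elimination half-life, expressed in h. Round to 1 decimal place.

k = ln(C₁/C₂) / (t₂ − t₁) = ln(3.28/1.63) / (14.5 − 6.49)
  = 0.6993 / 8.010 = 0.08730 h⁻¹
t½ = ln2 / k = 0.693147 / 0.08730 = 7.940 h

7.9 h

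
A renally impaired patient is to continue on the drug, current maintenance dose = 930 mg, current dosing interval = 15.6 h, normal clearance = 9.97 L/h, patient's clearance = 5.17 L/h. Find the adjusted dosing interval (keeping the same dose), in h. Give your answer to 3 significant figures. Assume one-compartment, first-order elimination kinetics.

30.1 h

To keep the same average steady-state level, dosing rate must scale with clearance.
CL ratio = 5.17 / 9.97 = 0.5186
New interval (same dose) = 15.6 / 0.5186 = 30.08 h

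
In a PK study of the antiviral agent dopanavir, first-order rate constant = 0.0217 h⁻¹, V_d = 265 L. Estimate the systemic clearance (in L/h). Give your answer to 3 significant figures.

CL = k × Vd = 0.0217 × 265 = 5.751 L/h

5.75 L/h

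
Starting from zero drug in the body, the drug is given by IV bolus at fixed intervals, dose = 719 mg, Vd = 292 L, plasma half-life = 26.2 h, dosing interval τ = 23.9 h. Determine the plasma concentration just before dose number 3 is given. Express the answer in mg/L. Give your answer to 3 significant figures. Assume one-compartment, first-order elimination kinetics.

C₀ per dose = Dose / Vd = 719 / 292 = 2.462 mg/L
k = ln2 / t½ = 0.693147 / 26.2 = 0.02646 h⁻¹
Fraction remaining after one interval: r = e^(−kτ) = e^(−0.02646 × 23.9) = 0.5313
Before dose 3, 2 doses have been given (aged 1τ, 2τ).
C_trough = C₀ × (r + r²) = 2.462 × (0.5313 + 0.2823) = 2.003 mg/L

2.00 mg/L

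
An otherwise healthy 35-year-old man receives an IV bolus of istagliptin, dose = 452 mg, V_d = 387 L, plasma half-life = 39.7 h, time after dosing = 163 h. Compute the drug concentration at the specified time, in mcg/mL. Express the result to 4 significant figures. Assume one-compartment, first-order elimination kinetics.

0.06784 mcg/mL

C₀ = Dose / Vd = 452.0 / 387 = 1.168 mg/L
k = ln2 / t½ = 0.693147 / 39.7 = 0.01746 h⁻¹
C = C₀ · e^(−k·t) = 1.168 × e^(−0.01746 × 163)
  = 1.168 × 0.05808 = 0.06784 mg/L
(0.06784 mg/L = 0.06784 mcg/mL)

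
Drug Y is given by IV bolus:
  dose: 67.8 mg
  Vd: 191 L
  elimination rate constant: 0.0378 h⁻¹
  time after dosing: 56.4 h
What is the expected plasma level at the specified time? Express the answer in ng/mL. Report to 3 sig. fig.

42.1 ng/mL

C₀ = Dose / Vd = 67.80 / 191 = 0.3550 mg/L
C = C₀ · e^(−k·t) = 0.3550 × e^(−0.03780 × 56.4)
  = 0.3550 × 0.1186 = 0.04210 mg/L
Convert: 0.04210 mg/L × 1000 = 42.10 ng/mL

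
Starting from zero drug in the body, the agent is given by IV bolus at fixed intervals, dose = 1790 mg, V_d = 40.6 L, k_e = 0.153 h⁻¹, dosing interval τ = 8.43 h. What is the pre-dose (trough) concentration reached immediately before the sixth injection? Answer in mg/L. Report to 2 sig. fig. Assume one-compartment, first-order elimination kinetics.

17 mg/L

C₀ per dose = Dose / Vd = 1790 / 40.6 = 44.09 mg/L
Fraction remaining after one interval: r = e^(−kτ) = e^(−0.1530 × 8.43) = 0.2753
Before dose 6, 5 doses have been given (aged 1τ, 2τ, 3τ, 4τ, 5τ).
C_trough = C₀ × (r + r² + … + r^5) = C₀ × r(1−r^5)/(1−r)
        = 44.09 × 0.2753 × (1 − 0.001581) / (1 − 0.2753) = 16.72 mg/L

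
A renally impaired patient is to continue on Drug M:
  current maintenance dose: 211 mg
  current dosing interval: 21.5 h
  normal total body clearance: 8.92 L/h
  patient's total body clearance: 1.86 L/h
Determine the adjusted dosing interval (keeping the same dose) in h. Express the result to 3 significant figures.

To keep the same average steady-state level, dosing rate must scale with clearance.
CL ratio = 1.86 / 8.92 = 0.2085
New interval (same dose) = 21.5 / 0.2085 = 103.1 h

103 h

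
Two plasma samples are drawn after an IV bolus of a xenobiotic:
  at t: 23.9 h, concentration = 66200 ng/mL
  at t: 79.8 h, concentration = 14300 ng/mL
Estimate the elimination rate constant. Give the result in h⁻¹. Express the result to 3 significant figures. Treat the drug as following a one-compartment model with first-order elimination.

k = ln(C₁/C₂) / (t₂ − t₁) = ln(66200/14300) / (79.8 − 23.9)
  = 1.532 / 55.90 = 0.02741 h⁻¹

0.0274 h⁻¹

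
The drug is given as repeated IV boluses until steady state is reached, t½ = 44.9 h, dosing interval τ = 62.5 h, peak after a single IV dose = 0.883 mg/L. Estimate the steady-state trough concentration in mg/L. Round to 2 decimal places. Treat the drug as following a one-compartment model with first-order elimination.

k = ln2 / t½ = 0.693147 / 44.9 = 0.01544 h⁻¹
e^(−kτ) = e^(−0.01544 × 62.5) = 0.3810
Accumulation ratio R = 1 / (1 − e^(−kτ)) = 1 / (1 − 0.3810) = 1.616
Steady-state trough = C₀ × R × e^(−kτ) = 0.883 × 1.616 × 0.3810 = 0.5437 mg/L

0.54 mg/L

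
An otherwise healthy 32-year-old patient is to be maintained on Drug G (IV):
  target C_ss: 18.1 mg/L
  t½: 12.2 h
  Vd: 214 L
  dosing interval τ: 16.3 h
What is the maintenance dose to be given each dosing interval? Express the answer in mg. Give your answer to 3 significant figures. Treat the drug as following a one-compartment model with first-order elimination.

k = ln2 / t½ = 0.693147 / 12.2 = 0.05682 h⁻¹
CL = k × Vd = 0.05682 × 214 = 12.16 L/h
At steady state, Dose/τ = Css × CL.
Dose = Css × CL × τ = 18.1 × 12.16 × 16.3 = 3588 mg

3590 mg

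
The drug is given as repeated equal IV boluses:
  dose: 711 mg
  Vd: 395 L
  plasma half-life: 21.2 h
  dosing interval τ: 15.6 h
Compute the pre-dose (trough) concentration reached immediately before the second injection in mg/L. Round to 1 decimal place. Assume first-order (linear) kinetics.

1.1 mg/L

C₀ per dose = Dose / Vd = 711 / 395 = 1.800 mg/L
k = ln2 / t½ = 0.693147 / 21.2 = 0.03270 h⁻¹
Fraction remaining after one interval: r = e^(−kτ) = e^(−0.03270 × 15.6) = 0.6004
Before dose 2, 1 dose has been given (aged 1τ).
C_trough = C₀ × r = 1.800 × 0.6004 = 1.081 mg/L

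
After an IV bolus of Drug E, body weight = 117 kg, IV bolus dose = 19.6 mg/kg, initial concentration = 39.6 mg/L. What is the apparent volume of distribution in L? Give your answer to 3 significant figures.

57.9 L

Dose = 19.6 × 117 = 2293 mg
Vd = Dose / C₀ = 2293 / 39.6 = 57.90 L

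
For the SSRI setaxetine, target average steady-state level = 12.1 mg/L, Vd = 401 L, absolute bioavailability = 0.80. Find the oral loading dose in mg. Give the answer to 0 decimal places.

6065 mg

LD = Css × Vd / F = 12.1 × 401 / 0.80 = 6065 mg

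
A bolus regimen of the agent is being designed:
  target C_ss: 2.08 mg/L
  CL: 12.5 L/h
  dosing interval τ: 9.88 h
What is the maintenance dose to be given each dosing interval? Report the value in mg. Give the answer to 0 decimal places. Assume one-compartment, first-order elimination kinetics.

257 mg

At steady state, Dose/τ = Css × CL.
Dose = Css × CL × τ = 2.08 × 12.50 × 9.88 = 256.9 mg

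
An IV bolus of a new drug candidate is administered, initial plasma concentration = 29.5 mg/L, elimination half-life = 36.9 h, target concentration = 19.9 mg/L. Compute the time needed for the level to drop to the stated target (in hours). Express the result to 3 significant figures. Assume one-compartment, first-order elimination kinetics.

k = ln2 / t½ = 0.693147 / 36.9 = 0.01878 h⁻¹
t = ln(C₀ / C) / k = ln(29.50 / 19.9) / 0.01878
  = ln(1.482) / 0.01878 = 0.3934 / 0.01878 = 20.95 h

21.0 h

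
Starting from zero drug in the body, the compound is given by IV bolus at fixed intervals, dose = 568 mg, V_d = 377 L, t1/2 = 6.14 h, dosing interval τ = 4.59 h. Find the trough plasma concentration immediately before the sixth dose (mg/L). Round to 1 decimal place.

C₀ per dose = Dose / Vd = 568 / 377 = 1.507 mg/L
k = ln2 / t½ = 0.693147 / 6.14 = 0.1129 h⁻¹
Fraction remaining after one interval: r = e^(−kτ) = e^(−0.1129 × 4.59) = 0.5956
Before dose 6, 5 doses have been given (aged 1τ, 2τ, 3τ, 4τ, 5τ).
C_trough = C₀ × (r + r² + … + r^5) = C₀ × r(1−r^5)/(1−r)
        = 1.507 × 0.5956 × (1 − 0.07495) / (1 − 0.5956) = 2.053 mg/L

2.1 mg/L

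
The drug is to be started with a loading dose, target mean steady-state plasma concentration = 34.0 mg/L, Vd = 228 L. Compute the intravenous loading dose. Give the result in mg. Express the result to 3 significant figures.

LD = Css × Vd = 34.0 × 228 = 7752 mg

7750 mg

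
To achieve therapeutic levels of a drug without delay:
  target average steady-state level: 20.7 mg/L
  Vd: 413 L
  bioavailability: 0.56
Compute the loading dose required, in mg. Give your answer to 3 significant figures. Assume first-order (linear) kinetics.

LD = Css × Vd / F = 20.7 × 413 / 0.56 = 15270 mg

15300 mg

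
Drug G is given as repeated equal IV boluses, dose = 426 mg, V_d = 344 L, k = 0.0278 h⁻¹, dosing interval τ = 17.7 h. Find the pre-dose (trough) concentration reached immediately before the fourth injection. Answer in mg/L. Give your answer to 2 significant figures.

1.5 mg/L

C₀ per dose = Dose / Vd = 426 / 344 = 1.238 mg/L
Fraction remaining after one interval: r = e^(−kτ) = e^(−0.02780 × 17.7) = 0.6114
Before dose 4, 3 doses have been given (aged 1τ, 2τ, 3τ).
C_trough = C₀ × (r + r² + … + r^3) = C₀ × r(1−r^3)/(1−r)
        = 1.238 × 0.6114 × (1 − 0.2285) / (1 − 0.6114) = 1.503 mg/L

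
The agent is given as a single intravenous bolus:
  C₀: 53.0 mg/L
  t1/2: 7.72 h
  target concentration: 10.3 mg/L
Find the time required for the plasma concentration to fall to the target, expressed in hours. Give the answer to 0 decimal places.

k = ln2 / t½ = 0.693147 / 7.72 = 0.08979 h⁻¹
t = ln(C₀ / C) / k = ln(53.00 / 10.3) / 0.08979
  = ln(5.146) / 0.08979 = 1.638 / 0.08979 = 18.24 h

18 h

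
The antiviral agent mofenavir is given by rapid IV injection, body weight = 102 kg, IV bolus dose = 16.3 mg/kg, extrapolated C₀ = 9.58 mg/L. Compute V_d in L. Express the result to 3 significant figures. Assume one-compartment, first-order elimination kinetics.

174 L

Dose = 16.3 × 102 = 1663 mg
Vd = Dose / C₀ = 1663 / 9.58 = 173.6 L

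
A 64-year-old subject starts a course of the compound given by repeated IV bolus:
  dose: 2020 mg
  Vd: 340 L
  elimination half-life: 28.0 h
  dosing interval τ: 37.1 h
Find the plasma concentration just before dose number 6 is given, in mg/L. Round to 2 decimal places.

3.91 mg/L

C₀ per dose = Dose / Vd = 2020 / 340 = 5.941 mg/L
k = ln2 / t½ = 0.693147 / 28.0 = 0.02476 h⁻¹
Fraction remaining after one interval: r = e^(−kτ) = e^(−0.02476 × 37.1) = 0.3991
Before dose 6, 5 doses have been given (aged 1τ, 2τ, 3τ, 4τ, 5τ).
C_trough = C₀ × (r + r² + … + r^5) = C₀ × r(1−r^5)/(1−r)
        = 5.941 × 0.3991 × (1 − 0.01013) / (1 − 0.3991) = 3.906 mg/L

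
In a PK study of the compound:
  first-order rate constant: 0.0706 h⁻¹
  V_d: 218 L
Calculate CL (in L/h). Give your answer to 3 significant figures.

CL = k × Vd = 0.0706 × 218 = 15.39 L/h

15.4 L/h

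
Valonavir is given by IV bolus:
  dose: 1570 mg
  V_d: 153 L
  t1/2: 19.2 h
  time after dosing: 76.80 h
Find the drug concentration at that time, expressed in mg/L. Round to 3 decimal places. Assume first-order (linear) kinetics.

C₀ = Dose / Vd = 1570 / 153 = 10.26 mg/L
k = ln2 / t½ = 0.693147 / 19.2 = 0.03610 h⁻¹
t / t½ = 76.80 / 19.2 = 4 half-lives
C = C₀ × (1/2)^4 = 10.26 × 0.06250 = 0.6413 mg/L

0.641 mg/L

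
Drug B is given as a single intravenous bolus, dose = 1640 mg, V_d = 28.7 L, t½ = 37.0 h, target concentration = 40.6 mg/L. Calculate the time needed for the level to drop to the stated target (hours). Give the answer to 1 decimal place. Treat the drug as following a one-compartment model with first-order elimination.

C₀ = Dose / Vd = 1640 / 28.7 = 57.14 mg/L
k = ln2 / t½ = 0.693147 / 37.0 = 0.01873 h⁻¹
t = ln(C₀ / C) / k = ln(57.14 / 40.6) / 0.01873
  = ln(1.407) / 0.01873 = 0.3415 / 0.01873 = 18.23 h

18.2 h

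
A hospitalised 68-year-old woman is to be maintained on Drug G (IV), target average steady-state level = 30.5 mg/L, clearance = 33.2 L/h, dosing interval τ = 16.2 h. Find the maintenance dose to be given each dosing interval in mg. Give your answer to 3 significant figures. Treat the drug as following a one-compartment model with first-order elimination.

16400 mg

At steady state, Dose/τ = Css × CL.
Dose = Css × CL × τ = 30.5 × 33.20 × 16.2 = 16400 mg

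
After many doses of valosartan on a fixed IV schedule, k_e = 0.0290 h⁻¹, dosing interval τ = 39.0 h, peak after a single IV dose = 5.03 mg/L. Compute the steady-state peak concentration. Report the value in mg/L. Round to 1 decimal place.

7.4 mg/L

e^(−kτ) = e^(−0.02900 × 39.0) = 0.3227
Accumulation ratio R = 1 / (1 − e^(−kτ)) = 1 / (1 − 0.3227) = 1.476
Steady-state peak = C₀ × R = 5.03 × 1.476 = 7.424 mg/L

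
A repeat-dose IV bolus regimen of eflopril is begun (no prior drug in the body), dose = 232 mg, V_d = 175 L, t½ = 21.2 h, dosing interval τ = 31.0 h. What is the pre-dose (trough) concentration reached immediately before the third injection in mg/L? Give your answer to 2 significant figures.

C₀ per dose = Dose / Vd = 232 / 175 = 1.326 mg/L
k = ln2 / t½ = 0.693147 / 21.2 = 0.03270 h⁻¹
Fraction remaining after one interval: r = e^(−kτ) = e^(−0.03270 × 31.0) = 0.3629
Before dose 3, 2 doses have been given (aged 1τ, 2τ).
C_trough = C₀ × (r + r²) = 1.326 × (0.3629 + 0.1317) = 0.6558 mg/L

0.66 mg/L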